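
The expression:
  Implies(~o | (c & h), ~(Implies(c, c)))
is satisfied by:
  {o: True, h: False, c: False}
  {c: True, o: True, h: False}
  {h: True, o: True, c: False}


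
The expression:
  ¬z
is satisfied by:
  {z: False}


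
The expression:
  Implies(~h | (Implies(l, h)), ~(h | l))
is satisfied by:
  {h: False, l: False}


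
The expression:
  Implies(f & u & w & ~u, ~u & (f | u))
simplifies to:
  True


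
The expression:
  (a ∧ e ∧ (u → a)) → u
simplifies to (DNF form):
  u ∨ ¬a ∨ ¬e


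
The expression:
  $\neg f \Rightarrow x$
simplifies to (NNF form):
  $f \vee x$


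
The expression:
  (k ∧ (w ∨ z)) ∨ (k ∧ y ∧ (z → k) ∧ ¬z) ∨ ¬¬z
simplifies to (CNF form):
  (k ∨ z) ∧ (k ∨ w ∨ z) ∧ (k ∨ y ∨ z) ∧ (w ∨ y ∨ z)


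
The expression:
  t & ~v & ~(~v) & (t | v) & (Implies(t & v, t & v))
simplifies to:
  False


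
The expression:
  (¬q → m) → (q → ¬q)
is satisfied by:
  {q: False}


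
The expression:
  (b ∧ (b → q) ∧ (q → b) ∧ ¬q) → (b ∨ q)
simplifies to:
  True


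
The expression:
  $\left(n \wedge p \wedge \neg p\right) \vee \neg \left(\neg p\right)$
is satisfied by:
  {p: True}


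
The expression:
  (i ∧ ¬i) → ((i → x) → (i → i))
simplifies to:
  True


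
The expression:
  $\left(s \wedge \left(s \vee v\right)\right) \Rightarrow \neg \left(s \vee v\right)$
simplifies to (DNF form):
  $\neg s$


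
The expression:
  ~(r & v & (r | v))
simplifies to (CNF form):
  ~r | ~v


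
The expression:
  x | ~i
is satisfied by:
  {x: True, i: False}
  {i: False, x: False}
  {i: True, x: True}


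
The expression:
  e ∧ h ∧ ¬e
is never true.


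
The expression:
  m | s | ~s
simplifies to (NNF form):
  True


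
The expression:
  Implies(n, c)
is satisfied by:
  {c: True, n: False}
  {n: False, c: False}
  {n: True, c: True}


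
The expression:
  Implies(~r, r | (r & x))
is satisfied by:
  {r: True}


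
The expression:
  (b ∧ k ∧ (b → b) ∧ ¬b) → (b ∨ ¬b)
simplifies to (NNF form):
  True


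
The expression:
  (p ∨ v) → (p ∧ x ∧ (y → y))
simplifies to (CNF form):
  (p ∨ ¬p) ∧ (p ∨ ¬v) ∧ (x ∨ ¬p) ∧ (x ∨ ¬v)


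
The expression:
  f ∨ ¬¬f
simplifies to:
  f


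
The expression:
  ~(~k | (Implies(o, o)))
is never true.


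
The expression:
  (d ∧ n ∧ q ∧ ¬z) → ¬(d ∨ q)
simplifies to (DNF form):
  z ∨ ¬d ∨ ¬n ∨ ¬q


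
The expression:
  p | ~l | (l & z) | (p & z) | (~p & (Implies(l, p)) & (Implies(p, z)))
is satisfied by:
  {z: True, p: True, l: False}
  {z: True, l: False, p: False}
  {p: True, l: False, z: False}
  {p: False, l: False, z: False}
  {z: True, p: True, l: True}
  {z: True, l: True, p: False}
  {p: True, l: True, z: False}


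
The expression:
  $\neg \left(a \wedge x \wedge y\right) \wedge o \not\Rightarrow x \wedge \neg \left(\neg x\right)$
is never true.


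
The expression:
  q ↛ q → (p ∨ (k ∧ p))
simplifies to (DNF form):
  True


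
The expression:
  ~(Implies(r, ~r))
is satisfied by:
  {r: True}


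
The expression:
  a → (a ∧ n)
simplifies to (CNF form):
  n ∨ ¬a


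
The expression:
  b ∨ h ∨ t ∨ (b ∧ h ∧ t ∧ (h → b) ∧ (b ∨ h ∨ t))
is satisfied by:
  {b: True, t: True, h: True}
  {b: True, t: True, h: False}
  {b: True, h: True, t: False}
  {b: True, h: False, t: False}
  {t: True, h: True, b: False}
  {t: True, h: False, b: False}
  {h: True, t: False, b: False}


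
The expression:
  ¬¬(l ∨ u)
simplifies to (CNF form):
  l ∨ u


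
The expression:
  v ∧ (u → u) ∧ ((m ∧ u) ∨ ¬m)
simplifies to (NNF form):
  v ∧ (u ∨ ¬m)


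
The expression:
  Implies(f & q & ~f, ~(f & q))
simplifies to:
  True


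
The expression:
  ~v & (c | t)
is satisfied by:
  {t: True, c: True, v: False}
  {t: True, c: False, v: False}
  {c: True, t: False, v: False}


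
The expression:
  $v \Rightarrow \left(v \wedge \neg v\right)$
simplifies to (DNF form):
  $\neg v$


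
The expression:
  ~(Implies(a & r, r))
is never true.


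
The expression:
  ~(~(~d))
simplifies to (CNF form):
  ~d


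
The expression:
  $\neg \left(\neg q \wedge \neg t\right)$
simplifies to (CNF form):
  $q \vee t$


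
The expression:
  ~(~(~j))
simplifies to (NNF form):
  ~j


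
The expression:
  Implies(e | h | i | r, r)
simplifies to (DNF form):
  r | (~e & ~h & ~i)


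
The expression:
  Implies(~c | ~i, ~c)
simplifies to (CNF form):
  i | ~c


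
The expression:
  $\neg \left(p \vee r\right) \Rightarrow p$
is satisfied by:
  {r: True, p: True}
  {r: True, p: False}
  {p: True, r: False}


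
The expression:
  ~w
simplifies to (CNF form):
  ~w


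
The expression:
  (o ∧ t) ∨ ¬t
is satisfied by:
  {o: True, t: False}
  {t: False, o: False}
  {t: True, o: True}


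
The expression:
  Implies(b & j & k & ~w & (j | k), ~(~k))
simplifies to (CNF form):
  True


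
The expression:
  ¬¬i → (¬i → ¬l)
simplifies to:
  True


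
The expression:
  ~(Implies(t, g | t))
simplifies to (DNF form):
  False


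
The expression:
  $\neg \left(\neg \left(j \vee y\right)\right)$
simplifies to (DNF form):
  $j \vee y$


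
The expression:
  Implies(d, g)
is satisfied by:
  {g: True, d: False}
  {d: False, g: False}
  {d: True, g: True}


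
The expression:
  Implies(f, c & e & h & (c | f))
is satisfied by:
  {h: True, c: True, e: True, f: False}
  {h: True, c: True, e: False, f: False}
  {h: True, e: True, c: False, f: False}
  {h: True, e: False, c: False, f: False}
  {c: True, e: True, h: False, f: False}
  {c: True, e: False, h: False, f: False}
  {e: True, h: False, c: False, f: False}
  {e: False, h: False, c: False, f: False}
  {f: True, h: True, c: True, e: True}


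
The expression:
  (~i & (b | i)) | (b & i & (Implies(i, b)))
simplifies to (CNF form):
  b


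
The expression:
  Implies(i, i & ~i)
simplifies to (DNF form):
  ~i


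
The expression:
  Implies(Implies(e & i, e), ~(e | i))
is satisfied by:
  {i: False, e: False}


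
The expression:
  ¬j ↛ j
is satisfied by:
  {j: False}


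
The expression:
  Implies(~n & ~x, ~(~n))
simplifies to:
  n | x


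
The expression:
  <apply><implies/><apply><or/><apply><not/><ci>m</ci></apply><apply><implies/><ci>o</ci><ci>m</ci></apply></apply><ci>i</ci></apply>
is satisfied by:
  {i: True}


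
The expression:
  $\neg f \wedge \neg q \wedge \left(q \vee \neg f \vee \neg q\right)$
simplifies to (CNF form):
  $\neg f \wedge \neg q$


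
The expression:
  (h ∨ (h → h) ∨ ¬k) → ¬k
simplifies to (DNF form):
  ¬k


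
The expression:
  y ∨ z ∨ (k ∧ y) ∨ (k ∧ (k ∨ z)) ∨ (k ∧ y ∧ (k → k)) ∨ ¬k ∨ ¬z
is always true.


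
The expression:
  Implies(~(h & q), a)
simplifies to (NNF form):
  a | (h & q)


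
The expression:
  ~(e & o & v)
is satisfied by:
  {v: False, o: False, e: False}
  {e: True, v: False, o: False}
  {o: True, v: False, e: False}
  {e: True, o: True, v: False}
  {v: True, e: False, o: False}
  {e: True, v: True, o: False}
  {o: True, v: True, e: False}


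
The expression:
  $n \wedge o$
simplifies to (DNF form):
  $n \wedge o$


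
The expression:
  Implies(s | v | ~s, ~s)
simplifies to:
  ~s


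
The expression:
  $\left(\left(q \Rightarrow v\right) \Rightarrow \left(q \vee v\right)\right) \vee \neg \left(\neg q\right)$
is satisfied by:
  {q: True, v: True}
  {q: True, v: False}
  {v: True, q: False}


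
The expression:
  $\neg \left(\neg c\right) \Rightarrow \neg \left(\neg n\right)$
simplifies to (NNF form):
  $n \vee \neg c$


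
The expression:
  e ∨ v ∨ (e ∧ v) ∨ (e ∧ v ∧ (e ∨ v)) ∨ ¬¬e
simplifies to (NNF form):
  e ∨ v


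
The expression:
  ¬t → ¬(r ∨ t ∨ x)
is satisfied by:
  {t: True, x: False, r: False}
  {r: True, t: True, x: False}
  {t: True, x: True, r: False}
  {r: True, t: True, x: True}
  {r: False, x: False, t: False}


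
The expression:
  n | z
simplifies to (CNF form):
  n | z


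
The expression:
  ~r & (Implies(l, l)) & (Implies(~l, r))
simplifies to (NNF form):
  l & ~r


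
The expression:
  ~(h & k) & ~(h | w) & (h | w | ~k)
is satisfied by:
  {w: False, h: False, k: False}


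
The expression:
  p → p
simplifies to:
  True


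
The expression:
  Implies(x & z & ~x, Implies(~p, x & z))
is always true.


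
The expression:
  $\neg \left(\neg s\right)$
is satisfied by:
  {s: True}


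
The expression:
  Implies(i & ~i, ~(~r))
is always true.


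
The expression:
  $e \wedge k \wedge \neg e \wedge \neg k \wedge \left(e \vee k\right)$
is never true.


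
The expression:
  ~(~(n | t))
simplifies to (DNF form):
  n | t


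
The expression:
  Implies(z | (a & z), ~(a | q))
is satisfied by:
  {a: False, z: False, q: False}
  {q: True, a: False, z: False}
  {a: True, q: False, z: False}
  {q: True, a: True, z: False}
  {z: True, q: False, a: False}


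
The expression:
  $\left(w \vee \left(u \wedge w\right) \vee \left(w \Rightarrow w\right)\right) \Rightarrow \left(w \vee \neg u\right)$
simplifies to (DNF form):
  $w \vee \neg u$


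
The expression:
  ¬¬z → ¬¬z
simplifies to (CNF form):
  True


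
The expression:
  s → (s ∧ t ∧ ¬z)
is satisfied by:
  {t: True, s: False, z: False}
  {t: False, s: False, z: False}
  {z: True, t: True, s: False}
  {z: True, t: False, s: False}
  {s: True, t: True, z: False}


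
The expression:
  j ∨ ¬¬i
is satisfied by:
  {i: True, j: True}
  {i: True, j: False}
  {j: True, i: False}


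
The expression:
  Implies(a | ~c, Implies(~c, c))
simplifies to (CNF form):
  c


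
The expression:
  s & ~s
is never true.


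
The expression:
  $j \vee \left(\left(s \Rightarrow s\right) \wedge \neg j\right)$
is always true.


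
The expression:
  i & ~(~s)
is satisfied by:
  {i: True, s: True}


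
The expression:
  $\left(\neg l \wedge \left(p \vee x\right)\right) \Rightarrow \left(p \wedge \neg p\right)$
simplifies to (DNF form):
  $l \vee \left(\neg p \wedge \neg x\right)$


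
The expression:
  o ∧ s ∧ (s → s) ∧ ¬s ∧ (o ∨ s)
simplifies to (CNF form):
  False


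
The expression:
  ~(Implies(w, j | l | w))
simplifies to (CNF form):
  False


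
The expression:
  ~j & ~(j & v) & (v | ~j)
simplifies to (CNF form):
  ~j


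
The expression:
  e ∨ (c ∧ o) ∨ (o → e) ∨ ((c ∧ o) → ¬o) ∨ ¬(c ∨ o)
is always true.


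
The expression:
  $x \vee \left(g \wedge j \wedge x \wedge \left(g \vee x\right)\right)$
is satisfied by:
  {x: True}


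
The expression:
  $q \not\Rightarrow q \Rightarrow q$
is always true.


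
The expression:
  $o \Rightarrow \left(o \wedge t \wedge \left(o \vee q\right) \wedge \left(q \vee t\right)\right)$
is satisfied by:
  {t: True, o: False}
  {o: False, t: False}
  {o: True, t: True}


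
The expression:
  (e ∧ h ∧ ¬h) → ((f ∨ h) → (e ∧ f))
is always true.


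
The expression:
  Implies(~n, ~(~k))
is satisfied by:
  {n: True, k: True}
  {n: True, k: False}
  {k: True, n: False}


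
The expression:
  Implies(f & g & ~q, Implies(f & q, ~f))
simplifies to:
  True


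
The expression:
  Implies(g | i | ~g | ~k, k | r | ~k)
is always true.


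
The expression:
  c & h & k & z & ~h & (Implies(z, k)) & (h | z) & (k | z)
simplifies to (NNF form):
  False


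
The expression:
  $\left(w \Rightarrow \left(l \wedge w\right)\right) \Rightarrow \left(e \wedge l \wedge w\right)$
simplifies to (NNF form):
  $w \wedge \left(e \vee \neg l\right)$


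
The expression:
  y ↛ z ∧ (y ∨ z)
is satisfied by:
  {y: True, z: False}


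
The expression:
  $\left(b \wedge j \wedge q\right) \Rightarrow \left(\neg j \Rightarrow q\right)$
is always true.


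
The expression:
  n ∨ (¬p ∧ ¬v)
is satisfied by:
  {n: True, v: False, p: False}
  {n: True, p: True, v: False}
  {n: True, v: True, p: False}
  {n: True, p: True, v: True}
  {p: False, v: False, n: False}


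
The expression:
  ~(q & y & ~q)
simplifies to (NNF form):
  True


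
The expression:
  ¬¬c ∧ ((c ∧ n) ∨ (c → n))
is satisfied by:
  {c: True, n: True}


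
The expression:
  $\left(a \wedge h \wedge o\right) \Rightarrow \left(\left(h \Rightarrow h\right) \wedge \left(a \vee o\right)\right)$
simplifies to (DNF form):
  $\text{True}$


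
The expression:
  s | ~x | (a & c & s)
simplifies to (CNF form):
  s | ~x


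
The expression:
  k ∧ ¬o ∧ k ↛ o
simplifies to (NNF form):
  k ∧ ¬o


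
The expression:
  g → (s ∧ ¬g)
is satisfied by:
  {g: False}


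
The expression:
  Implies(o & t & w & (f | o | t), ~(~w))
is always true.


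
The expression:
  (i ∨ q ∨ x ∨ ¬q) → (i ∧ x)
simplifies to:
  i ∧ x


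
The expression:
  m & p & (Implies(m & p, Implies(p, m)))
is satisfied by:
  {m: True, p: True}


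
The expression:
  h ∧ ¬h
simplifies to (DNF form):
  False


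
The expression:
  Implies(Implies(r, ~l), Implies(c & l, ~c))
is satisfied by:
  {r: True, l: False, c: False}
  {l: False, c: False, r: False}
  {r: True, c: True, l: False}
  {c: True, l: False, r: False}
  {r: True, l: True, c: False}
  {l: True, r: False, c: False}
  {r: True, c: True, l: True}


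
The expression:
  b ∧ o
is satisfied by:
  {b: True, o: True}


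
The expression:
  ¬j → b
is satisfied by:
  {b: True, j: True}
  {b: True, j: False}
  {j: True, b: False}


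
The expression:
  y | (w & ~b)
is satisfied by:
  {y: True, w: True, b: False}
  {y: True, b: False, w: False}
  {y: True, w: True, b: True}
  {y: True, b: True, w: False}
  {w: True, b: False, y: False}


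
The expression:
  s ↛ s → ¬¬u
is always true.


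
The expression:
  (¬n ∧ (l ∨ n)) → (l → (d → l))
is always true.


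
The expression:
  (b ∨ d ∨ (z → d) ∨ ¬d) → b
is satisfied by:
  {b: True}


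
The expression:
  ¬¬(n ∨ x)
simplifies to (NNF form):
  n ∨ x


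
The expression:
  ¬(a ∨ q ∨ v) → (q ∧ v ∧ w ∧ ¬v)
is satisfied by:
  {a: True, q: True, v: True}
  {a: True, q: True, v: False}
  {a: True, v: True, q: False}
  {a: True, v: False, q: False}
  {q: True, v: True, a: False}
  {q: True, v: False, a: False}
  {v: True, q: False, a: False}


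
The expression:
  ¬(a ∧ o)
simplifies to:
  ¬a ∨ ¬o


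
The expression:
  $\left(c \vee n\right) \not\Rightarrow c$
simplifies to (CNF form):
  $n \wedge \neg c$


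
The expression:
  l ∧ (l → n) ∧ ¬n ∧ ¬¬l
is never true.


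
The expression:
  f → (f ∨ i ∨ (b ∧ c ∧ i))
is always true.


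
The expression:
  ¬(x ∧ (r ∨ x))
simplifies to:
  ¬x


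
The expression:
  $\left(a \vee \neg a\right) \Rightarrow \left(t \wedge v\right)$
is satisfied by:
  {t: True, v: True}


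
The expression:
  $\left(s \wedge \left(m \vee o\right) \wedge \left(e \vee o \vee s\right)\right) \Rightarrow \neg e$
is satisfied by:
  {o: False, s: False, e: False, m: False}
  {m: True, o: False, s: False, e: False}
  {o: True, m: False, s: False, e: False}
  {m: True, o: True, s: False, e: False}
  {e: True, m: False, o: False, s: False}
  {m: True, e: True, o: False, s: False}
  {e: True, o: True, m: False, s: False}
  {m: True, e: True, o: True, s: False}
  {s: True, e: False, o: False, m: False}
  {s: True, m: True, e: False, o: False}
  {s: True, o: True, e: False, m: False}
  {m: True, s: True, o: True, e: False}
  {s: True, e: True, m: False, o: False}


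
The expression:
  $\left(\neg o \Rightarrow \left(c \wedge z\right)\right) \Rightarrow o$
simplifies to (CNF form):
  $o \vee \neg c \vee \neg z$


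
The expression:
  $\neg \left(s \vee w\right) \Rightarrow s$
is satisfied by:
  {s: True, w: True}
  {s: True, w: False}
  {w: True, s: False}


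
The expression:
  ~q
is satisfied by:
  {q: False}


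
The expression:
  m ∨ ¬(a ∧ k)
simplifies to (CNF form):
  m ∨ ¬a ∨ ¬k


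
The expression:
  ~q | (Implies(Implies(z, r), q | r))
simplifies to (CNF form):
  True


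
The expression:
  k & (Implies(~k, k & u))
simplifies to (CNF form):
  k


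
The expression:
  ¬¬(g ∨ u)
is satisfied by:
  {g: True, u: True}
  {g: True, u: False}
  {u: True, g: False}


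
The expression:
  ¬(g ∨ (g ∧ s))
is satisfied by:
  {g: False}


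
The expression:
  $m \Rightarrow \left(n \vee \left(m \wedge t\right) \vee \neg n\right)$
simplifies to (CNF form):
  $\text{True}$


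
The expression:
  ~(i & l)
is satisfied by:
  {l: False, i: False}
  {i: True, l: False}
  {l: True, i: False}


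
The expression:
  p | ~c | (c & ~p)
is always true.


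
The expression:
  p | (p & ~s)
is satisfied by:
  {p: True}


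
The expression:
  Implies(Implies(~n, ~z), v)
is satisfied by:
  {z: True, v: True, n: False}
  {v: True, n: False, z: False}
  {z: True, v: True, n: True}
  {v: True, n: True, z: False}
  {z: True, n: False, v: False}


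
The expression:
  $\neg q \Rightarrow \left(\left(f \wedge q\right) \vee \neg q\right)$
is always true.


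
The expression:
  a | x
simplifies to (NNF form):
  a | x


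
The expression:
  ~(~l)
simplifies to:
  l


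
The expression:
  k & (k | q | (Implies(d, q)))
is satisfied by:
  {k: True}


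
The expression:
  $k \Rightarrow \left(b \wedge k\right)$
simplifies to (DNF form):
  $b \vee \neg k$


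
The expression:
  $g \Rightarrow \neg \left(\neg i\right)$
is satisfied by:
  {i: True, g: False}
  {g: False, i: False}
  {g: True, i: True}


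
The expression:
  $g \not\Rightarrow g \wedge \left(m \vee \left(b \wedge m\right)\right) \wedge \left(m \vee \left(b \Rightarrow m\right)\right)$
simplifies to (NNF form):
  $\text{False}$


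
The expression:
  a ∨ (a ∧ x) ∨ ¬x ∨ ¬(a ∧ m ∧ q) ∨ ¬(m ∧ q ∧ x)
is always true.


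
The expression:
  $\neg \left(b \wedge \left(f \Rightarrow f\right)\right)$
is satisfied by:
  {b: False}


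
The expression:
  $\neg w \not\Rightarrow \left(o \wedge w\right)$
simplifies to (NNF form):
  $\neg w$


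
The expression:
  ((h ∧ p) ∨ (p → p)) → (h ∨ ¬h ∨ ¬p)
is always true.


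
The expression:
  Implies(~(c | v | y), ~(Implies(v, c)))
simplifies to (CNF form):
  c | v | y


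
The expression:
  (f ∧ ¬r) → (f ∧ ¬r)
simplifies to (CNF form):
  True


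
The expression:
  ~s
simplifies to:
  ~s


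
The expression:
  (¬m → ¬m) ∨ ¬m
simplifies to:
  True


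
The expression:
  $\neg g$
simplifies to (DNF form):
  $\neg g$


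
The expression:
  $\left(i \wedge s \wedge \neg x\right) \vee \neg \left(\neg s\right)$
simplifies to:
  $s$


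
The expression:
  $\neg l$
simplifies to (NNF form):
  $\neg l$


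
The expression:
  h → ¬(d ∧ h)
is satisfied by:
  {h: False, d: False}
  {d: True, h: False}
  {h: True, d: False}


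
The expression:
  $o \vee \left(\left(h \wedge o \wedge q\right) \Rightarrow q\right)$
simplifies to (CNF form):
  $\text{True}$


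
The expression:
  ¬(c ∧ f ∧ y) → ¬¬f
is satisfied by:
  {f: True}


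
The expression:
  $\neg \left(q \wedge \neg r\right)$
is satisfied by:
  {r: True, q: False}
  {q: False, r: False}
  {q: True, r: True}


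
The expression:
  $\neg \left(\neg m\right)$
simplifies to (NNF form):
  $m$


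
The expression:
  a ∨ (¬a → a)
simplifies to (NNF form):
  a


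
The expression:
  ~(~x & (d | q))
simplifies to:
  x | (~d & ~q)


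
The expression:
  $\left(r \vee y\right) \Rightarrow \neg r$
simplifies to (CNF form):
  $\neg r$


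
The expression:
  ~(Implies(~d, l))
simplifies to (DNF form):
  ~d & ~l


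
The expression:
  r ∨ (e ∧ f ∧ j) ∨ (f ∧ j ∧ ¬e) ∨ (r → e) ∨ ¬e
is always true.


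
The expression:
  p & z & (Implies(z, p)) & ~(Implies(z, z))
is never true.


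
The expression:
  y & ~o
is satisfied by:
  {y: True, o: False}


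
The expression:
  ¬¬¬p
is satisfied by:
  {p: False}


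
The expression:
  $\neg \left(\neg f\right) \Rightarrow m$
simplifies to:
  $m \vee \neg f$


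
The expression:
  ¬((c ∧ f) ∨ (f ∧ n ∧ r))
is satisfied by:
  {n: False, c: False, f: False, r: False}
  {r: True, n: False, c: False, f: False}
  {n: True, r: False, c: False, f: False}
  {r: True, n: True, c: False, f: False}
  {c: True, r: False, n: False, f: False}
  {c: True, r: True, n: False, f: False}
  {c: True, n: True, r: False, f: False}
  {r: True, c: True, n: True, f: False}
  {f: True, r: False, n: False, c: False}
  {f: True, r: True, n: False, c: False}
  {f: True, n: True, r: False, c: False}


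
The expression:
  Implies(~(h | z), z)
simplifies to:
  h | z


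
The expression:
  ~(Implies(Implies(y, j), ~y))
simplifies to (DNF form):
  j & y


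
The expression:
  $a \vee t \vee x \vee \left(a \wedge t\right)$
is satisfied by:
  {a: True, x: True, t: True}
  {a: True, x: True, t: False}
  {a: True, t: True, x: False}
  {a: True, t: False, x: False}
  {x: True, t: True, a: False}
  {x: True, t: False, a: False}
  {t: True, x: False, a: False}


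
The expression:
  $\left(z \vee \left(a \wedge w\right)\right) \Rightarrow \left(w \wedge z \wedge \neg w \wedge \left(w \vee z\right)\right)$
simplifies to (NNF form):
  $\neg z \wedge \left(\neg a \vee \neg w\right)$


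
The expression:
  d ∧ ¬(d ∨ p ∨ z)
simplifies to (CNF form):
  False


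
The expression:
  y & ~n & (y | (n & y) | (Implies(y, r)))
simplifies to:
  y & ~n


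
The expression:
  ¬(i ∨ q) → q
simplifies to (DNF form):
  i ∨ q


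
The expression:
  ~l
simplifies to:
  ~l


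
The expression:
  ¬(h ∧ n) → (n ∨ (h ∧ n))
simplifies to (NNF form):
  n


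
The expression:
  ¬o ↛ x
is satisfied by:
  {x: False, o: False}


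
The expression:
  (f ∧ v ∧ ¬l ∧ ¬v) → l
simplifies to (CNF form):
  True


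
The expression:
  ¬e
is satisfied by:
  {e: False}


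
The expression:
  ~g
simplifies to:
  ~g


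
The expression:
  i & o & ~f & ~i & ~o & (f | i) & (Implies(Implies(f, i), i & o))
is never true.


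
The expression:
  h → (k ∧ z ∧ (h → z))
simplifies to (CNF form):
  (k ∨ ¬h) ∧ (z ∨ ¬h)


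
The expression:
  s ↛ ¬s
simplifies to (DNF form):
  s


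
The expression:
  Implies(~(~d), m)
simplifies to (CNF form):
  m | ~d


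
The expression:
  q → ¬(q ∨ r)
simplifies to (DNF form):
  ¬q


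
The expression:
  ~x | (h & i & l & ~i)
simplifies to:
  ~x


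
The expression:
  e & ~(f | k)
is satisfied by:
  {e: True, f: False, k: False}


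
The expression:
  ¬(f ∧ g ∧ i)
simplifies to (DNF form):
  ¬f ∨ ¬g ∨ ¬i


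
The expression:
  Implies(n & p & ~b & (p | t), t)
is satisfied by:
  {b: True, t: True, p: False, n: False}
  {b: True, p: False, t: False, n: False}
  {t: True, b: False, p: False, n: False}
  {b: False, p: False, t: False, n: False}
  {n: True, b: True, t: True, p: False}
  {n: True, b: True, p: False, t: False}
  {n: True, t: True, b: False, p: False}
  {n: True, b: False, p: False, t: False}
  {b: True, p: True, t: True, n: False}
  {b: True, p: True, n: False, t: False}
  {p: True, t: True, n: False, b: False}
  {p: True, n: False, t: False, b: False}
  {b: True, p: True, n: True, t: True}
  {b: True, p: True, n: True, t: False}
  {p: True, n: True, t: True, b: False}


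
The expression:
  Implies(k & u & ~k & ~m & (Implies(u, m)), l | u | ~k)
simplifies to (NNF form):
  True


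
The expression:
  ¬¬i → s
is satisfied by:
  {s: True, i: False}
  {i: False, s: False}
  {i: True, s: True}


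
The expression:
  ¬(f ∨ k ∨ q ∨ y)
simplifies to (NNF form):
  ¬f ∧ ¬k ∧ ¬q ∧ ¬y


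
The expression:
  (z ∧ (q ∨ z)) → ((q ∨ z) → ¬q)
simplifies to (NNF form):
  ¬q ∨ ¬z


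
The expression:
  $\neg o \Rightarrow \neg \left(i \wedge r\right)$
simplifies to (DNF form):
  $o \vee \neg i \vee \neg r$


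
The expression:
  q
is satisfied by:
  {q: True}


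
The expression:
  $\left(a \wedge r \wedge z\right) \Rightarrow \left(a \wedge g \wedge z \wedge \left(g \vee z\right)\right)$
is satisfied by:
  {g: True, z: False, a: False, r: False}
  {g: False, z: False, a: False, r: False}
  {r: True, g: True, z: False, a: False}
  {r: True, g: False, z: False, a: False}
  {a: True, g: True, z: False, r: False}
  {a: True, g: False, z: False, r: False}
  {r: True, a: True, g: True, z: False}
  {r: True, a: True, g: False, z: False}
  {z: True, g: True, r: False, a: False}
  {z: True, g: False, r: False, a: False}
  {r: True, z: True, g: True, a: False}
  {r: True, z: True, g: False, a: False}
  {a: True, z: True, g: True, r: False}
  {a: True, z: True, g: False, r: False}
  {a: True, z: True, r: True, g: True}


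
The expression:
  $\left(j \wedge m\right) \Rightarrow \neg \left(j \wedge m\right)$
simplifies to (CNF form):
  $\neg j \vee \neg m$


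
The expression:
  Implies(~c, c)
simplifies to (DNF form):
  c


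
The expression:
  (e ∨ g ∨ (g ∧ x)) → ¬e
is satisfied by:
  {e: False}


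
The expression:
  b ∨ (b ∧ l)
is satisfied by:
  {b: True}


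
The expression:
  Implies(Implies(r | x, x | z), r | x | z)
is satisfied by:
  {r: True, x: True, z: True}
  {r: True, x: True, z: False}
  {r: True, z: True, x: False}
  {r: True, z: False, x: False}
  {x: True, z: True, r: False}
  {x: True, z: False, r: False}
  {z: True, x: False, r: False}


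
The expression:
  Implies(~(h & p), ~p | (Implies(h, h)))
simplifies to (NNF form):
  True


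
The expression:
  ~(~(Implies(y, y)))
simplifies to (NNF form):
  True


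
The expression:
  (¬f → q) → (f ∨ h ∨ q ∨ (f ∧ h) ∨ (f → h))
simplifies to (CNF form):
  True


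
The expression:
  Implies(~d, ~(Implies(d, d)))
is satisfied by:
  {d: True}


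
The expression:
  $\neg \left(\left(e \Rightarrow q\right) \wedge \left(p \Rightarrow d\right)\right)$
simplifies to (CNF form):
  $\left(e \vee p\right) \wedge \left(e \vee \neg d\right) \wedge \left(p \vee \neg q\right) \wedge \left(\neg d \vee \neg q\right)$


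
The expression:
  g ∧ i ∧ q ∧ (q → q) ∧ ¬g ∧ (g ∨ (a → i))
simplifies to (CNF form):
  False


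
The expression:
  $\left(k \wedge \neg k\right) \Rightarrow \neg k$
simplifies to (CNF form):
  $\text{True}$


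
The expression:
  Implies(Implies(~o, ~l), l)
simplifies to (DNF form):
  l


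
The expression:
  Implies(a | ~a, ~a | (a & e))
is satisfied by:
  {e: True, a: False}
  {a: False, e: False}
  {a: True, e: True}


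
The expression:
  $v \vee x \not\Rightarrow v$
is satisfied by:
  {x: True, v: True}
  {x: True, v: False}
  {v: True, x: False}


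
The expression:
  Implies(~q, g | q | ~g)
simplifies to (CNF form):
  True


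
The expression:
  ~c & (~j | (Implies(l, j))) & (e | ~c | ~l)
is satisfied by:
  {c: False}


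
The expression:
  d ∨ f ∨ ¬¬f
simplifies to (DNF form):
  d ∨ f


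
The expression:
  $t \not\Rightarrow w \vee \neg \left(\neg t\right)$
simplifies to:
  $t$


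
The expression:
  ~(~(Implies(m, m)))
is always true.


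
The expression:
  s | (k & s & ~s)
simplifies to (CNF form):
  s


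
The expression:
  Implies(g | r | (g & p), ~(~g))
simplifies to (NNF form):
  g | ~r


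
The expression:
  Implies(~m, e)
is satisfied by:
  {m: True, e: True}
  {m: True, e: False}
  {e: True, m: False}


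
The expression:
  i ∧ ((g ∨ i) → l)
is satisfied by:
  {i: True, l: True}


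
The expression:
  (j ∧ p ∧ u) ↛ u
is never true.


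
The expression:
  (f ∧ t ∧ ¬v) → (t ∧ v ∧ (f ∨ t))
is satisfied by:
  {v: True, f: False, t: False}
  {f: False, t: False, v: False}
  {v: True, t: True, f: False}
  {t: True, f: False, v: False}
  {v: True, f: True, t: False}
  {f: True, v: False, t: False}
  {v: True, t: True, f: True}


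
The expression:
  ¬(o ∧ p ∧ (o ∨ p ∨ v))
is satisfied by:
  {p: False, o: False}
  {o: True, p: False}
  {p: True, o: False}


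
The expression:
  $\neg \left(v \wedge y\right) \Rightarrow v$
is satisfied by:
  {v: True}


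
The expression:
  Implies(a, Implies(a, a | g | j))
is always true.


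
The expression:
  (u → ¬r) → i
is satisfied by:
  {i: True, r: True, u: True}
  {i: True, r: True, u: False}
  {i: True, u: True, r: False}
  {i: True, u: False, r: False}
  {r: True, u: True, i: False}


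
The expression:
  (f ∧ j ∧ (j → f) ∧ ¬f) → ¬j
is always true.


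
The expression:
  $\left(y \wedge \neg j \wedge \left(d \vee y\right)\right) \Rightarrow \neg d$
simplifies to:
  $j \vee \neg d \vee \neg y$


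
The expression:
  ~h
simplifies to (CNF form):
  ~h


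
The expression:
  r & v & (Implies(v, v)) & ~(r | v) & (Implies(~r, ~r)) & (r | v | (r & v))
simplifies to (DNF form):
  False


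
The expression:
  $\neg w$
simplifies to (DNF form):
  $\neg w$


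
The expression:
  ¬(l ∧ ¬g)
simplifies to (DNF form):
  g ∨ ¬l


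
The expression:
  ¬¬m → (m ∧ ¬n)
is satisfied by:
  {m: False, n: False}
  {n: True, m: False}
  {m: True, n: False}


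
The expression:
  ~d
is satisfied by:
  {d: False}


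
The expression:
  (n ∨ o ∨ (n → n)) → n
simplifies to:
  n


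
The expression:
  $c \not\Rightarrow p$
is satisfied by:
  {c: True, p: False}


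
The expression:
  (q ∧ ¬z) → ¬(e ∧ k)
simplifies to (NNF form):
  z ∨ ¬e ∨ ¬k ∨ ¬q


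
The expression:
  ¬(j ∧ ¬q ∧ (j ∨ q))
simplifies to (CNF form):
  q ∨ ¬j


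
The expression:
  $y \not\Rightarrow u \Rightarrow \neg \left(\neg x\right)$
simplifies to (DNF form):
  $u \vee x \vee \neg y$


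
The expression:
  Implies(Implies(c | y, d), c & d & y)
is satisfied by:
  {c: True, y: True, d: False}
  {c: True, y: False, d: False}
  {y: True, c: False, d: False}
  {d: True, c: True, y: True}


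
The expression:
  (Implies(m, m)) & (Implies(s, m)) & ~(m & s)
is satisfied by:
  {s: False}


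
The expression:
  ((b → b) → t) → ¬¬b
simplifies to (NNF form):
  b ∨ ¬t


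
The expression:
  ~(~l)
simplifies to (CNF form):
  l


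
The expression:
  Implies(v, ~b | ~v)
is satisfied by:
  {v: False, b: False}
  {b: True, v: False}
  {v: True, b: False}


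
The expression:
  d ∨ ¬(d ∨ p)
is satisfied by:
  {d: True, p: False}
  {p: False, d: False}
  {p: True, d: True}


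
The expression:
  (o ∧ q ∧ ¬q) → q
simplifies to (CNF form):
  True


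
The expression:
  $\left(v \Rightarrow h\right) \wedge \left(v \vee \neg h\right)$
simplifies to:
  $\left(h \wedge v\right) \vee \left(\neg h \wedge \neg v\right)$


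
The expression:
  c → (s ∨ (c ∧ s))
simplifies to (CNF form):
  s ∨ ¬c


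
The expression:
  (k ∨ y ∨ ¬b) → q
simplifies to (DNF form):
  q ∨ (b ∧ ¬k ∧ ¬y)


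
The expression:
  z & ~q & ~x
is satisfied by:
  {z: True, q: False, x: False}


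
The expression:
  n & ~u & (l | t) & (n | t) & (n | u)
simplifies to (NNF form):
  n & ~u & (l | t)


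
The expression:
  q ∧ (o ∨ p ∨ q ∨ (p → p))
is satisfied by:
  {q: True}


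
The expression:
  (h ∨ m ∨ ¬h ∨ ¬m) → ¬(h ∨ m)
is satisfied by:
  {h: False, m: False}


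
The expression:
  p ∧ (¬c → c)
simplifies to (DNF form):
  c ∧ p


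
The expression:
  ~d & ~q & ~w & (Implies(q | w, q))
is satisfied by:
  {q: False, d: False, w: False}


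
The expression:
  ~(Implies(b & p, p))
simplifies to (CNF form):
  False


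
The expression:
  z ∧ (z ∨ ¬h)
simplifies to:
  z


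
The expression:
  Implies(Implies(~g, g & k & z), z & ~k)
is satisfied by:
  {z: True, k: False, g: False}
  {k: False, g: False, z: False}
  {z: True, k: True, g: False}
  {k: True, z: False, g: False}
  {g: True, z: True, k: False}


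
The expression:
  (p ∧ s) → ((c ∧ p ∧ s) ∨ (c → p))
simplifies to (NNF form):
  True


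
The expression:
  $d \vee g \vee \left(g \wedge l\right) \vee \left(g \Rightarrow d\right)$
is always true.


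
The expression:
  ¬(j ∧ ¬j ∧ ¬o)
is always true.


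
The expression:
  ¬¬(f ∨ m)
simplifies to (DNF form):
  f ∨ m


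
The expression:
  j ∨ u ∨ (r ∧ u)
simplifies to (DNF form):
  j ∨ u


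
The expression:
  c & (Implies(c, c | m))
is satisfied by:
  {c: True}


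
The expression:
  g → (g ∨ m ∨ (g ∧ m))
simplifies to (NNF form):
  True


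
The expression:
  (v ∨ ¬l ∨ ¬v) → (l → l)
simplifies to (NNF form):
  True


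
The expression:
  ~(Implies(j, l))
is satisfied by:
  {j: True, l: False}


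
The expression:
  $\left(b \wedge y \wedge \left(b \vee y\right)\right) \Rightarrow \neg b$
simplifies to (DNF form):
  $\neg b \vee \neg y$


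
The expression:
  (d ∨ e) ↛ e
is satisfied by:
  {d: True, e: False}


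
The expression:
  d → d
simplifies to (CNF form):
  True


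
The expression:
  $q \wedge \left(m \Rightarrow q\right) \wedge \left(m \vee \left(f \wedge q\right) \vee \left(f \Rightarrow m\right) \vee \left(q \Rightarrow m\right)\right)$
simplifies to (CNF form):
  $q$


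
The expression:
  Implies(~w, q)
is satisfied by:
  {q: True, w: True}
  {q: True, w: False}
  {w: True, q: False}


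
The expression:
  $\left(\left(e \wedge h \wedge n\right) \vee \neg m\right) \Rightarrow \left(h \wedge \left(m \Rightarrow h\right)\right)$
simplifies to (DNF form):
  $h \vee m$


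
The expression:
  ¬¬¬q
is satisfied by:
  {q: False}


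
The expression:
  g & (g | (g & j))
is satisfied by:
  {g: True}


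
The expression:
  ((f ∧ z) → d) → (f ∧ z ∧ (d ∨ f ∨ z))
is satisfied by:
  {z: True, f: True}


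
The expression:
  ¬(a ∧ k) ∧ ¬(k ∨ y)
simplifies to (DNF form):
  ¬k ∧ ¬y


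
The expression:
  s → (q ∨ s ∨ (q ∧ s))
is always true.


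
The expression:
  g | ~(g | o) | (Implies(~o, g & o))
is always true.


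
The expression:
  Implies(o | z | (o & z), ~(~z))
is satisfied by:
  {z: True, o: False}
  {o: False, z: False}
  {o: True, z: True}


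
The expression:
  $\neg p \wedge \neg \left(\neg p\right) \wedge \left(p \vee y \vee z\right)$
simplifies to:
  $\text{False}$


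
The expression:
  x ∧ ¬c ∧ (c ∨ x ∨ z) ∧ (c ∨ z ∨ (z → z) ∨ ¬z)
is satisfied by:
  {x: True, c: False}


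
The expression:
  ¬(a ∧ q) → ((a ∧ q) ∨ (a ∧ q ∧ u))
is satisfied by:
  {a: True, q: True}


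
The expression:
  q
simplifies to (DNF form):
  q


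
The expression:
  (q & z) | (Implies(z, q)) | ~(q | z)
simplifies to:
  q | ~z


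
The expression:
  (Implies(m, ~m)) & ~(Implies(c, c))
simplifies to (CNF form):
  False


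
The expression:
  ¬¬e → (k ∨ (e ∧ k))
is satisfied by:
  {k: True, e: False}
  {e: False, k: False}
  {e: True, k: True}


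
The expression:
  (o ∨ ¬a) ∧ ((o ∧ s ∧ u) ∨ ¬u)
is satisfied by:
  {o: True, s: True, u: False, a: False}
  {o: True, u: False, s: False, a: False}
  {a: True, o: True, s: True, u: False}
  {a: True, o: True, u: False, s: False}
  {s: True, a: False, u: False, o: False}
  {a: False, u: False, s: False, o: False}
  {o: True, u: True, s: True, a: False}
  {a: True, o: True, u: True, s: True}


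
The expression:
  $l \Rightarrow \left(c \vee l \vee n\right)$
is always true.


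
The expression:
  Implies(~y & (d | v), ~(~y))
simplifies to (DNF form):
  y | (~d & ~v)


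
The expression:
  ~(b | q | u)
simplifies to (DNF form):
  ~b & ~q & ~u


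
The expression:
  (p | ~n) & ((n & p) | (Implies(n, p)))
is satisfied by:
  {p: True, n: False}
  {n: False, p: False}
  {n: True, p: True}


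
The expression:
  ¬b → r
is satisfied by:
  {r: True, b: True}
  {r: True, b: False}
  {b: True, r: False}


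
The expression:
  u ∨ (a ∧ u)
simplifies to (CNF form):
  u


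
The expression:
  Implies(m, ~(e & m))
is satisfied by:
  {m: False, e: False}
  {e: True, m: False}
  {m: True, e: False}


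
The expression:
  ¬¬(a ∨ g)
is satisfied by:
  {a: True, g: True}
  {a: True, g: False}
  {g: True, a: False}


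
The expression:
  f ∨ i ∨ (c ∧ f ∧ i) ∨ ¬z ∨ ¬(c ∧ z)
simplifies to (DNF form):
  f ∨ i ∨ ¬c ∨ ¬z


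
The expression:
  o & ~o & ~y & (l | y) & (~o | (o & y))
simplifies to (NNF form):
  False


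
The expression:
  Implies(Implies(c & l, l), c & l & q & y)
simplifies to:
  c & l & q & y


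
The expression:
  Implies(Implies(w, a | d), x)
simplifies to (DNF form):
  x | (w & ~a & ~d)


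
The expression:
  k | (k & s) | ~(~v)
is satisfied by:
  {k: True, v: True}
  {k: True, v: False}
  {v: True, k: False}


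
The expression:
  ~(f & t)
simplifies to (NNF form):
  ~f | ~t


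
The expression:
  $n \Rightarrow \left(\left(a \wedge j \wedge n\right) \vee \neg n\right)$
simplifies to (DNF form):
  $\left(a \wedge j\right) \vee \neg n$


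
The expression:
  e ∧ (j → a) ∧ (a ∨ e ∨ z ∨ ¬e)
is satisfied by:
  {e: True, a: True, j: False}
  {e: True, a: False, j: False}
  {e: True, j: True, a: True}


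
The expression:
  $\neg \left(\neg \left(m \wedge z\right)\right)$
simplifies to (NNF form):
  $m \wedge z$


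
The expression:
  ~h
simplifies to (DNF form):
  ~h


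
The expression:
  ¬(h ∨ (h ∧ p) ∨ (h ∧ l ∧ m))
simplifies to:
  ¬h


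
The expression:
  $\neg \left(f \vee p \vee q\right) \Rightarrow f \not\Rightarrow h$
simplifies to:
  $f \vee p \vee q$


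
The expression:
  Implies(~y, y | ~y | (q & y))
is always true.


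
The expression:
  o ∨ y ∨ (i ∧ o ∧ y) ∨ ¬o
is always true.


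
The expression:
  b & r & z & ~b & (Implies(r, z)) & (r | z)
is never true.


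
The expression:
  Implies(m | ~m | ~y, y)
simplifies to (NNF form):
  y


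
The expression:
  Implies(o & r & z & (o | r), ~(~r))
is always true.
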